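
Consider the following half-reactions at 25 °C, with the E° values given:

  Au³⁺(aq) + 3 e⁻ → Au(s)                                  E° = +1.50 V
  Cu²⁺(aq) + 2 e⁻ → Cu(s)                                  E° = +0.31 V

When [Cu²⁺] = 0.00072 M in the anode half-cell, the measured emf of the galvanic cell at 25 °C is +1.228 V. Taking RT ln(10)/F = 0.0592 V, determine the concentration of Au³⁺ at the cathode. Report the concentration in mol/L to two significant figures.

0.0016 M

Au³⁺/Au is the cathode, Cu²⁺/Cu the anode: E°cell = +1.19 V, n = 6.
Overall reaction: 2 Au³⁺(aq) + 3 Cu(s) → 2 Au(s) + 3 Cu²⁺(aq); Q = [Cu²⁺]^3/[Au³⁺]^2.
From E = E° − (0.0592/n) log Q: log Q = (E° − E)·n/0.0592 = (+1.19 − (+1.228))·6/0.0592 = -3.8514.
So 2·log[Au³⁺] = 3·log(0.00072) − log Q = -9.4280 − (-3.8514) = -5.5766; log[Au³⁺] = -5.5766 / 2 = -2.7883; [Au³⁺] = 10^(-2.7883) ≈ 0.0016 M.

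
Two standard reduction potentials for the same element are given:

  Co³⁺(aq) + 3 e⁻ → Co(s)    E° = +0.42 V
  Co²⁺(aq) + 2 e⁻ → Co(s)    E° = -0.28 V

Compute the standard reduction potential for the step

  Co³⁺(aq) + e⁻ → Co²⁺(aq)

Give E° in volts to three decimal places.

Sequential free energies add, so n₃E°₃ = n₁E°₁ + n₂E°₂.
With n₃ = 3, and the known step contributing 2×(-0.28) V, the unknown satisfies 1·E° = 3×(+0.42) − 2×(-0.28) = +1.820.
E° = +1.820 / 1 = +1.820 V.

+1.820 V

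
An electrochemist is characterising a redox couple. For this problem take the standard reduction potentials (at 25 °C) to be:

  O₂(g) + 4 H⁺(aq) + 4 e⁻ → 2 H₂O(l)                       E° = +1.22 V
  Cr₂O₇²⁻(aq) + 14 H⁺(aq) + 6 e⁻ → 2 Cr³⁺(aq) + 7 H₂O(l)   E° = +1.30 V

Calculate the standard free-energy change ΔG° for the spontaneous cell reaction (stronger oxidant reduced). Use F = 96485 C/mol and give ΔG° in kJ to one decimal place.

-92.6 kJ

Cr₂O₇²⁻/Cr³⁺ (E° = +1.30 V) is the cathode; O₂/H₂O (E° = +1.22 V) is the anode, so E°cell = +0.08 V.
Balancing electrons gives n = 12 (lcm of 6 and 4).
ΔG° = −nFE° = −(12)(96485)(+0.08) = -92,626 J = -92.6 kJ.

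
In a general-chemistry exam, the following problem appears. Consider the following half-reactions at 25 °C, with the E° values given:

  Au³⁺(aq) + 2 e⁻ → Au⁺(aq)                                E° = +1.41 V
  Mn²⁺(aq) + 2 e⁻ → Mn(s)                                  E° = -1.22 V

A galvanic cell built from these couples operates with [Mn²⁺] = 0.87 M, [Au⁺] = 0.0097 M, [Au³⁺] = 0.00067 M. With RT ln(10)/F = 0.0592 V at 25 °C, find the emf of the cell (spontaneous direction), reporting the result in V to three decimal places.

Au³⁺/Au⁺ is the cathode (higher E°), Mn²⁺/Mn the anode: E°cell = +1.41 − (-1.22) = +2.63 V, n = 2.
Overall: Au³⁺(aq) + Mn(s) → Au⁺(aq) + Mn²⁺(aq)
Q = [Au⁺]·[Mn²⁺] / ([Au³⁺]); log Q = 1.100.
E = E° − (0.0592/n) log Q = +2.63 − (0.0592/2)(1.100) = +2.597 V.

+2.597 V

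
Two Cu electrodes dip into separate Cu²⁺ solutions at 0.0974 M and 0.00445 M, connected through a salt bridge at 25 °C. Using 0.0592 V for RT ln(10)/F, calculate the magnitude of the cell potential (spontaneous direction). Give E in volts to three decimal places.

+0.040 V

For a concentration cell E°cell = 0. The 0.0974 M side is the cathode (reduction is favoured where [Cu²⁺] is higher).
With n = 2, E = −(0.0592/2) log([Cu²⁺]ₐₙ/[Cu²⁺]꜀ₐₜ) = −(0.0592/2) log(0.00445/0.0974) = −(0.0592/2)(-1.340) = +0.040 V.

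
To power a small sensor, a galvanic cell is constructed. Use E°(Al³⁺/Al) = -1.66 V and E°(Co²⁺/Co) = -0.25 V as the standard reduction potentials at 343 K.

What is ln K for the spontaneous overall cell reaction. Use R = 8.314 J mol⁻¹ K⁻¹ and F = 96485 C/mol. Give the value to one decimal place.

Cathode: Co²⁺/Co; anode: Al³⁺/Al. E°cell = (-0.25) − (-1.66) = +1.41 V, with n = 6.
ΔG° = −nFE° = −RT ln K, so ln K = nFE°/(RT) = (6)(96485)(+1.41) / ((8.314)(343)) = 286.237.

286.2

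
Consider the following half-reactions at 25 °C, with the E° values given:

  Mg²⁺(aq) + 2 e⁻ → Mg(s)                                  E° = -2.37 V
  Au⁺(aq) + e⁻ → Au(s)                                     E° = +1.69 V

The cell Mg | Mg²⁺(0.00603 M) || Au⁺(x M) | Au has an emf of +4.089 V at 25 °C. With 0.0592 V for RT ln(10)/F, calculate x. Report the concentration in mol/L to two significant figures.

Au⁺/Au is the cathode, Mg²⁺/Mg the anode: E°cell = +4.06 V, n = 2.
Overall reaction: 2 Au⁺(aq) + Mg(s) → 2 Au(s) + Mg²⁺(aq); Q = [Mg²⁺]^1/[Au⁺]^2.
From E = E° − (0.0592/n) log Q: log Q = (E° − E)·n/0.0592 = (+4.06 − (+4.089))·2/0.0592 = -0.9797.
So 2·log[Au⁺] = 1·log(0.00603) − log Q = -2.2197 − (-0.9797) = -1.2400; log[Au⁺] = -1.2400 / 2 = -0.6200; [Au⁺] = 10^(-0.6200) ≈ 0.24 M.

0.24 M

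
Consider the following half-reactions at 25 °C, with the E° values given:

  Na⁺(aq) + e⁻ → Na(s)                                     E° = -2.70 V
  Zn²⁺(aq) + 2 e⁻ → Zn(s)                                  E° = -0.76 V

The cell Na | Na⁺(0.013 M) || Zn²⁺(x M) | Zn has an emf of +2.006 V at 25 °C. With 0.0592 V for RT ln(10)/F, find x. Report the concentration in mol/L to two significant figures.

0.029 M

Zn²⁺/Zn is the cathode, Na⁺/Na the anode: E°cell = +1.94 V, n = 2.
Overall reaction: Zn²⁺(aq) + 2 Na(s) → Zn(s) + 2 Na⁺(aq); Q = [Na⁺]^2/[Zn²⁺]^1.
From E = E° − (0.0592/n) log Q: log Q = (E° − E)·n/0.0592 = (+1.94 − (+2.006))·2/0.0592 = -2.2297.
So 1·log[Zn²⁺] = 2·log(0.013) − log Q = -3.7721 − (-2.2297) = -1.5424; [Zn²⁺] = 10^(-1.5424) ≈ 0.029 M.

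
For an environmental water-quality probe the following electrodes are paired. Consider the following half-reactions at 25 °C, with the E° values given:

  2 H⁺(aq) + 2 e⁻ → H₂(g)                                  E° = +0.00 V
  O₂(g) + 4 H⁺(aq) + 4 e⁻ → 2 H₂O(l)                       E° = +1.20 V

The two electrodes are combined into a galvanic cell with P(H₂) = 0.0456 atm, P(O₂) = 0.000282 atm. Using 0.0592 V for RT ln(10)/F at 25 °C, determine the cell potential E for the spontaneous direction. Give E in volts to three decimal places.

O₂/H₂O is the cathode (higher E°), H⁺/H₂ the anode: E°cell = +1.20 − (+0.00) = +1.20 V, n = 4.
Overall: O₂(g) + 2 H₂(g) → 2 H₂O(l)
Q = 1 / (P(O₂)·P(H₂)^2); log Q = 6.232.
E = E° − (0.0592/n) log Q = +1.20 − (0.0592/4)(6.232) = +1.108 V.

+1.108 V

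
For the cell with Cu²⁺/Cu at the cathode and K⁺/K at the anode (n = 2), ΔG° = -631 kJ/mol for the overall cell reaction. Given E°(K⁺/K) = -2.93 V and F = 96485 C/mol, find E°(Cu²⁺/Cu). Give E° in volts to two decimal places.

+0.34 V

E°cell = −ΔG°/(nF) = −(-631×10³)/((2)(96485)) = +3.270 V.
Since Cu²⁺/Cu is the cathode and K⁺/K the anode, E°cell = E°(Cu²⁺/Cu) − E°(K⁺/K).
So E°(Cu²⁺/Cu) = E°cell + E°(K⁺/K) = +3.270 + (-2.93) = +0.34 V.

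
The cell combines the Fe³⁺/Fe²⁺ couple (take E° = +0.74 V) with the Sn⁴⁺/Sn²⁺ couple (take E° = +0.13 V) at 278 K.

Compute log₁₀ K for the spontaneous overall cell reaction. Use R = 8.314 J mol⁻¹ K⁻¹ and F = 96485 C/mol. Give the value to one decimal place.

Cathode: Fe³⁺/Fe²⁺; anode: Sn⁴⁺/Sn²⁺. E°cell = (+0.74) − (+0.13) = +0.61 V, with n = 2.
ΔG° = −nFE° = −RT ln K, so ln K = nFE°/(RT) = (2)(96485)(+0.61) / ((8.314)(278)) = 50.929.
log₁₀ K = 50.929 / ln 10 = 22.1.

22.1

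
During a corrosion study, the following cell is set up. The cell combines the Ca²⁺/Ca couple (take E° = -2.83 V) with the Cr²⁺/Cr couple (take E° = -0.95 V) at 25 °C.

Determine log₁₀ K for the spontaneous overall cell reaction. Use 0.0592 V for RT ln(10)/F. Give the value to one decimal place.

63.5

Cathode: Cr²⁺/Cr; anode: Ca²⁺/Ca. E°cell = +1.88 V, n = 2.
log K = nE°cell / 0.0592 = (2)(+1.88) / 0.0592 = 63.5.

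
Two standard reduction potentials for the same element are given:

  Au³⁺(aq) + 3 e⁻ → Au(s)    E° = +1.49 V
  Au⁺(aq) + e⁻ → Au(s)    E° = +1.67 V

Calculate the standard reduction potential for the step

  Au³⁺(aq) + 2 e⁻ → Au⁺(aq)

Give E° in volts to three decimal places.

+1.400 V

Sequential free energies add, so n₃E°₃ = n₁E°₁ + n₂E°₂.
With n₃ = 3, and the known step contributing 1×(+1.67) V, the unknown satisfies 2·E° = 3×(+1.49) − 1×(+1.67) = +2.800.
E° = +2.800 / 2 = +1.400 V.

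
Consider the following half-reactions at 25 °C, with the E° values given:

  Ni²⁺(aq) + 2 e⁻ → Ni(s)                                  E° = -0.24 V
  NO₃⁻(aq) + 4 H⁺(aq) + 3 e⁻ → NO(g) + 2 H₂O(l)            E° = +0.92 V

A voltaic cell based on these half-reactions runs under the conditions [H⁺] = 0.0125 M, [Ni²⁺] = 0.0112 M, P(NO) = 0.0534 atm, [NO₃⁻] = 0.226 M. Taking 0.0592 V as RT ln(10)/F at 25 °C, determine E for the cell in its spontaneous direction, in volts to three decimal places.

+1.080 V

NO₃⁻/NO is the cathode (higher E°), Ni²⁺/Ni the anode: E°cell = +0.92 − (-0.24) = +1.16 V, n = 6.
Overall: 2 NO₃⁻(aq) + 8 H⁺(aq) + 3 Ni(s) → 2 NO(g) + 4 H₂O(l) + 3 Ni²⁺(aq)
Q = P(NO)^2·[Ni²⁺]^3 / ([NO₃⁻]^2·[H⁺]^8); log Q = 8.119.
E = E° − (0.0592/n) log Q = +1.16 − (0.0592/6)(8.119) = +1.080 V.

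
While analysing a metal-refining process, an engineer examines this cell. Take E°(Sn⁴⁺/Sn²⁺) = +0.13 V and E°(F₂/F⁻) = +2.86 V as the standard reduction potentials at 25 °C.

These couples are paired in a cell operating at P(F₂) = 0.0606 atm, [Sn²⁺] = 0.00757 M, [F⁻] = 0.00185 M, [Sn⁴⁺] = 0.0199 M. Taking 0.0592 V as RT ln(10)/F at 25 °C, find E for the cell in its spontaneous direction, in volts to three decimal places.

+2.843 V

F₂/F⁻ is the cathode (higher E°), Sn⁴⁺/Sn²⁺ the anode: E°cell = +2.86 − (+0.13) = +2.73 V, n = 2.
Overall: F₂(g) + Sn²⁺(aq) → 2 F⁻(aq) + Sn⁴⁺(aq)
Q = [F⁻]^2·[Sn⁴⁺] / (P(F₂)·[Sn²⁺]); log Q = -3.828.
E = E° − (0.0592/n) log Q = +2.73 − (0.0592/2)(-3.828) = +2.843 V.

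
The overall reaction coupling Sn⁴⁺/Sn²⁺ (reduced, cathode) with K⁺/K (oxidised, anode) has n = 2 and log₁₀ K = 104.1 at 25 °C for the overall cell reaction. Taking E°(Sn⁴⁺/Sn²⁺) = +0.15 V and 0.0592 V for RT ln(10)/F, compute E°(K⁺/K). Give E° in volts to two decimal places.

-2.93 V

E°cell = (0.0592/n)·log K = (0.0592/2)(104.1) = +3.081 V.
Since Sn⁴⁺/Sn²⁺ is the cathode and K⁺/K the anode, E°cell = E°(Sn⁴⁺/Sn²⁺) − E°(K⁺/K).
So E°(K⁺/K) = E°(Sn⁴⁺/Sn²⁺) − E°cell = (+0.15) − (+3.081) = -2.93 V.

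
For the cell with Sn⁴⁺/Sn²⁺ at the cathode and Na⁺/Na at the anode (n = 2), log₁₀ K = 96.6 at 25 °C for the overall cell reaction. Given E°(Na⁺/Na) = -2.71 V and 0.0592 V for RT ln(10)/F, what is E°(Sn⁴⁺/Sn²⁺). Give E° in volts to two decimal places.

E°cell = (0.0592/n)·log K = (0.0592/2)(96.6) = +2.859 V.
Since Sn⁴⁺/Sn²⁺ is the cathode and Na⁺/Na the anode, E°cell = E°(Sn⁴⁺/Sn²⁺) − E°(Na⁺/Na).
So E°(Sn⁴⁺/Sn²⁺) = E°cell + E°(Na⁺/Na) = +2.859 + (-2.71) = +0.15 V.

+0.15 V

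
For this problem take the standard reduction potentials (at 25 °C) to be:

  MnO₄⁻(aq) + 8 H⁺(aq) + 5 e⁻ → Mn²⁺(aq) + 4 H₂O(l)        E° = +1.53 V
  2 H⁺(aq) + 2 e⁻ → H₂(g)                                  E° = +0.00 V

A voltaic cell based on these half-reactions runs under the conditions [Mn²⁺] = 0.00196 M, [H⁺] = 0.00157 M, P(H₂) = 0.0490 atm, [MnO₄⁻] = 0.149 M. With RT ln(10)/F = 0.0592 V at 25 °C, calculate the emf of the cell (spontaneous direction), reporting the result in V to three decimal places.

+1.414 V

MnO₄⁻/Mn²⁺ is the cathode (higher E°), H⁺/H₂ the anode: E°cell = +1.53 − (+0.00) = +1.53 V, n = 10.
Overall: 2 MnO₄⁻(aq) + 6 H⁺(aq) + 5 H₂(g) → 2 Mn²⁺(aq) + 8 H₂O(l)
Q = [Mn²⁺]^2 / ([MnO₄⁻]^2·[H⁺]^6·P(H₂)^5); log Q = 19.612.
E = E° − (0.0592/n) log Q = +1.53 − (0.0592/10)(19.612) = +1.414 V.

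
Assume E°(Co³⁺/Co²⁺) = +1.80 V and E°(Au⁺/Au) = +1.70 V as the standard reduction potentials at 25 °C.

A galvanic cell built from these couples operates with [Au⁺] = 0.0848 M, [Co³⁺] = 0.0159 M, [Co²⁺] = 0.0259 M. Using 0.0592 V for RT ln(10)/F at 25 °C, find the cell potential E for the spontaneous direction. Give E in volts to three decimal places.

+0.151 V

Co³⁺/Co²⁺ is the cathode (higher E°), Au⁺/Au the anode: E°cell = +1.80 − (+1.70) = +0.10 V, n = 1.
Overall: Co³⁺(aq) + Au(s) → Co²⁺(aq) + Au⁺(aq)
Q = [Co²⁺]·[Au⁺] / ([Co³⁺]); log Q = -0.860.
E = E° − (0.0592/n) log Q = +0.10 − (0.0592/1)(-0.860) = +0.151 V.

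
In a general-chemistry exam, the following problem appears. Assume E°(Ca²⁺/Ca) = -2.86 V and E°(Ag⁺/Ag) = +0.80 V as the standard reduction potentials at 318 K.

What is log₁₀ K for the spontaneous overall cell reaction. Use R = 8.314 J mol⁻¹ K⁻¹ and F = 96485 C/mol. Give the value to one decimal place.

116.0

Cathode: Ag⁺/Ag; anode: Ca²⁺/Ca. E°cell = (+0.80) − (-2.86) = +3.66 V, with n = 2.
ΔG° = −nFE° = −RT ln K, so ln K = nFE°/(RT) = (2)(96485)(+3.66) / ((8.314)(318)) = 267.137.
log₁₀ K = 267.137 / ln 10 = 116.0.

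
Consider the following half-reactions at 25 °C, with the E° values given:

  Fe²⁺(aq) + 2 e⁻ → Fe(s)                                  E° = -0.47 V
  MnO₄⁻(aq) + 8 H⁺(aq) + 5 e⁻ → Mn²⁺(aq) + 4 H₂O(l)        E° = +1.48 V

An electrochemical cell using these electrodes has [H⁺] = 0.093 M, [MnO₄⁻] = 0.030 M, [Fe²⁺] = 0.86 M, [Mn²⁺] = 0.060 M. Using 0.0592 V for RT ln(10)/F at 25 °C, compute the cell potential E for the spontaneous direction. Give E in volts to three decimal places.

MnO₄⁻/Mn²⁺ is the cathode (higher E°), Fe²⁺/Fe the anode: E°cell = +1.48 − (-0.47) = +1.95 V, n = 10.
Overall: 2 MnO₄⁻(aq) + 16 H⁺(aq) + 5 Fe(s) → 2 Mn²⁺(aq) + 8 H₂O(l) + 5 Fe²⁺(aq)
Q = [Mn²⁺]^2·[Fe²⁺]^5 / ([MnO₄⁻]^2·[H⁺]^16); log Q = 16.779.
E = E° − (0.0592/n) log Q = +1.95 − (0.0592/10)(16.779) = +1.851 V.

+1.851 V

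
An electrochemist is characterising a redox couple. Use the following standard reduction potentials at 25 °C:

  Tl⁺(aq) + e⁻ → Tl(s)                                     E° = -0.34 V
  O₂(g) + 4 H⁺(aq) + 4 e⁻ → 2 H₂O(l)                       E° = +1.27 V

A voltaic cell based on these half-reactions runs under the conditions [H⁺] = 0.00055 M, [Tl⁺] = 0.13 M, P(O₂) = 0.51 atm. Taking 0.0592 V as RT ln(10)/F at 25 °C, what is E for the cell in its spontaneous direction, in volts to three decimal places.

O₂/H₂O is the cathode (higher E°), Tl⁺/Tl the anode: E°cell = +1.27 − (-0.34) = +1.61 V, n = 4.
Overall: O₂(g) + 4 H⁺(aq) + 4 Tl(s) → 2 H₂O(l) + 4 Tl⁺(aq)
Q = [Tl⁺]^4 / (P(O₂)·[H⁺]^4); log Q = 9.787.
E = E° − (0.0592/n) log Q = +1.61 − (0.0592/4)(9.787) = +1.465 V.

+1.465 V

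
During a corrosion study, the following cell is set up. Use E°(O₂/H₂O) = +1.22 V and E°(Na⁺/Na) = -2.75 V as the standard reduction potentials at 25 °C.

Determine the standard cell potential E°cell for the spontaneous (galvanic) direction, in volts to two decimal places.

The O₂/H₂O couple has the higher reduction potential, so it is the cathode; Na⁺/Na is oxidised at the anode.
E°cell = E°(cathode) − E°(anode) = (+1.22) − (-2.75) = +3.97 V.

+3.97 V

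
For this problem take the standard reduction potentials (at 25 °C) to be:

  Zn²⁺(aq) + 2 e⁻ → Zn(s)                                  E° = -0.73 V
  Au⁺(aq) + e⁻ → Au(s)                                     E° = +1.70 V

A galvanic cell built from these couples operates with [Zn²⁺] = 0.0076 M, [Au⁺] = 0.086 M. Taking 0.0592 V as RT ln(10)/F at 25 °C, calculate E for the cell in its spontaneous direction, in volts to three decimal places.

Au⁺/Au is the cathode (higher E°), Zn²⁺/Zn the anode: E°cell = +1.70 − (-0.73) = +2.43 V, n = 2.
Overall: 2 Au⁺(aq) + Zn(s) → 2 Au(s) + Zn²⁺(aq)
Q = [Zn²⁺] / ([Au⁺]^2); log Q = 0.012.
E = E° − (0.0592/n) log Q = +2.43 − (0.0592/2)(0.012) = +2.430 V.

+2.430 V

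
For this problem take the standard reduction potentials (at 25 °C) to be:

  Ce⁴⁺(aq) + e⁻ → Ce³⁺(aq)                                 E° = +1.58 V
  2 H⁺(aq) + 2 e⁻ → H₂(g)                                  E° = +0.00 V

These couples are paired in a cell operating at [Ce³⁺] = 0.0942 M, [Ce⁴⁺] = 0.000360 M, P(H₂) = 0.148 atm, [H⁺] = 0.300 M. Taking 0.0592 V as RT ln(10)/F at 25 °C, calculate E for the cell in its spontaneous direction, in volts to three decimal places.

Ce⁴⁺/Ce³⁺ is the cathode (higher E°), H⁺/H₂ the anode: E°cell = +1.58 − (+0.00) = +1.58 V, n = 2.
Overall: 2 Ce⁴⁺(aq) + H₂(g) → 2 Ce³⁺(aq) + 2 H⁺(aq)
Q = [Ce³⁺]^2·[H⁺]^2 / ([Ce⁴⁺]^2·P(H₂)); log Q = 4.619.
E = E° − (0.0592/n) log Q = +1.58 − (0.0592/2)(4.619) = +1.443 V.

+1.443 V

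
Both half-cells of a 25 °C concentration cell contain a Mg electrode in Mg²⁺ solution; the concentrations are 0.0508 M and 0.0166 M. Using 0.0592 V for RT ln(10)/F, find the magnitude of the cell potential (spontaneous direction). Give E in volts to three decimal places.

+0.014 V

For a concentration cell E°cell = 0. The 0.0508 M side is the cathode (reduction is favoured where [Mg²⁺] is higher).
With n = 2, E = −(0.0592/2) log([Mg²⁺]ₐₙ/[Mg²⁺]꜀ₐₜ) = −(0.0592/2) log(0.0166/0.0508) = −(0.0592/2)(-0.486) = +0.014 V.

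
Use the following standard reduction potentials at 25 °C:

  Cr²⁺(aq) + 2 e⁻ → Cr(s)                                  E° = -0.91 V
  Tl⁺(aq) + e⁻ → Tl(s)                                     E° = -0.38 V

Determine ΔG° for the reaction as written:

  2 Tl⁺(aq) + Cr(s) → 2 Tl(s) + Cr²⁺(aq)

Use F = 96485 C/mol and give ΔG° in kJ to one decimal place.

-102.3 kJ

As written, Tl⁺/Tl is reduced (cathode) and Cr²⁺/Cr is oxidised (anode), so E°cell = (-0.38) − (-0.91) = +0.53 V.
Balancing electrons gives n = 2.
ΔG° = −nFE° = −(2)(96485)(+0.53) = -102,274 J = -102.3 kJ.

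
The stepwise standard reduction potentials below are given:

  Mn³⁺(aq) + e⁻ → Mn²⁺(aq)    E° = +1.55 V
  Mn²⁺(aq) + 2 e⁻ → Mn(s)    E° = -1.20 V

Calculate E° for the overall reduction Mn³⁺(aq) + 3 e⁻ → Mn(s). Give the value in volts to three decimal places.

Since ΔG° = −nFE° is additive over sequential reductions, n₃E°₃ = n₁E°₁ + n₂E°₂.
E°₃ = (1×+1.55 + 2×-1.20) / 3 = (-0.850) / 3 = -0.283 V.

-0.283 V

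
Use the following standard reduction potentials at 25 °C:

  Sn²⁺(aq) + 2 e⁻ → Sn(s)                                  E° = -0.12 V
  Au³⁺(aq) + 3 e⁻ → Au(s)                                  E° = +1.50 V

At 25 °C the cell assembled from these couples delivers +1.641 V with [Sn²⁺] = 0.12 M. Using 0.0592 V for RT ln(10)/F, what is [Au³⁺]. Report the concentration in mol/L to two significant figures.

0.48 M

Au³⁺/Au is the cathode, Sn²⁺/Sn the anode: E°cell = +1.62 V, n = 6.
Overall reaction: 2 Au³⁺(aq) + 3 Sn(s) → 2 Au(s) + 3 Sn²⁺(aq); Q = [Sn²⁺]^3/[Au³⁺]^2.
From E = E° − (0.0592/n) log Q: log Q = (E° − E)·n/0.0592 = (+1.62 − (+1.641))·6/0.0592 = -2.1284.
So 2·log[Au³⁺] = 3·log(0.12) − log Q = -2.7625 − (-2.1284) = -0.6341; log[Au³⁺] = -0.6341 / 2 = -0.3170; [Au³⁺] = 10^(-0.3170) ≈ 0.48 M.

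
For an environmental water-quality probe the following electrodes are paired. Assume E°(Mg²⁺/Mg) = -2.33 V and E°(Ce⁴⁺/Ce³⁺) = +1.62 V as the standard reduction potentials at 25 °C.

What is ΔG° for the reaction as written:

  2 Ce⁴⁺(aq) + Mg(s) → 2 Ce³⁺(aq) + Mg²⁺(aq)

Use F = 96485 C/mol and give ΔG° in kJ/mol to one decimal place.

As written, Ce⁴⁺/Ce³⁺ is reduced (cathode) and Mg²⁺/Mg is oxidised (anode), so E°cell = (+1.62) − (-2.33) = +3.95 V.
Balancing electrons gives n = 2.
ΔG° = −nFE° = −(2)(96485)(+3.95) = -762,232 J = -762.2 kJ/mol.

-762.2 kJ/mol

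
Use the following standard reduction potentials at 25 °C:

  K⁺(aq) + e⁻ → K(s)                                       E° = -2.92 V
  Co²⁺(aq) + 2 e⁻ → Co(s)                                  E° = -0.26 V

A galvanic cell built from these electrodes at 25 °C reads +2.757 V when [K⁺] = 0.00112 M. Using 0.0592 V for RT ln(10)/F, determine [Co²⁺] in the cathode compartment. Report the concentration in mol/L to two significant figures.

Co²⁺/Co is the cathode, K⁺/K the anode: E°cell = +2.66 V, n = 2.
Overall reaction: Co²⁺(aq) + 2 K(s) → Co(s) + 2 K⁺(aq); Q = [K⁺]^2/[Co²⁺]^1.
From E = E° − (0.0592/n) log Q: log Q = (E° − E)·n/0.0592 = (+2.66 − (+2.757))·2/0.0592 = -3.2770.
So 1·log[Co²⁺] = 2·log(0.00112) − log Q = -5.9016 − (-3.2770) = -2.6246; [Co²⁺] = 10^(-2.6246) ≈ 0.0024 M.

0.0024 M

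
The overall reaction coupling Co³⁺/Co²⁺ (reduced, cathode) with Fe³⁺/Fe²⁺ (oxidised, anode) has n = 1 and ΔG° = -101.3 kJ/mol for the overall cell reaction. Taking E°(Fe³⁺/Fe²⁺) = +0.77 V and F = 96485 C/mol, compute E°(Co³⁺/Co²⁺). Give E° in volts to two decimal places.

E°cell = −ΔG°/(nF) = −(-101.3×10³)/((1)(96485)) = +1.050 V.
Since Co³⁺/Co²⁺ is the cathode and Fe³⁺/Fe²⁺ the anode, E°cell = E°(Co³⁺/Co²⁺) − E°(Fe³⁺/Fe²⁺).
So E°(Co³⁺/Co²⁺) = E°cell + E°(Fe³⁺/Fe²⁺) = +1.050 + (+0.77) = +1.82 V.

+1.82 V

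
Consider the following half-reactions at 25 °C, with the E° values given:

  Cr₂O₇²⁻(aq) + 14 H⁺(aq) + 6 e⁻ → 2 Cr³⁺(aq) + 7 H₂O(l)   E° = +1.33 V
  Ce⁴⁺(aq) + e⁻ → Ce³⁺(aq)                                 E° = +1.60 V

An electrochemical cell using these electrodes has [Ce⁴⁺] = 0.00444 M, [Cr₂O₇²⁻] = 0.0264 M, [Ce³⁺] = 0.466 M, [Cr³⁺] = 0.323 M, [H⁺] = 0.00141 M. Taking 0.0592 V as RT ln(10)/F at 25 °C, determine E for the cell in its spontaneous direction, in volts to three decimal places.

Ce⁴⁺/Ce³⁺ is the cathode (higher E°), Cr₂O₇²⁻/Cr³⁺ the anode: E°cell = +1.60 − (+1.33) = +0.27 V, n = 6.
Overall: 6 Ce⁴⁺(aq) + 2 Cr³⁺(aq) + 7 H₂O(l) → 6 Ce³⁺(aq) + Cr₂O₇²⁻(aq) + 14 H⁺(aq)
Q = [Ce³⁺]^6·[Cr₂O₇²⁻]·[H⁺]^14 / ([Ce⁴⁺]^6·[Cr³⁺]^2); log Q = -28.382.
E = E° − (0.0592/n) log Q = +0.27 − (0.0592/6)(-28.382) = +0.550 V.

+0.550 V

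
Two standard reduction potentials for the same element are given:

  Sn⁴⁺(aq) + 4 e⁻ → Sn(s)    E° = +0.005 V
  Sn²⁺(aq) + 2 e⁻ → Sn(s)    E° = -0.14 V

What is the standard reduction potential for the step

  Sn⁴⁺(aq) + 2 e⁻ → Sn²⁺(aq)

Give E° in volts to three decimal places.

Sequential free energies add, so n₃E°₃ = n₁E°₁ + n₂E°₂.
With n₃ = 4, and the known step contributing 2×(-0.14) V, the unknown satisfies 2·E° = 4×(+0.005) − 2×(-0.14) = +0.300.
E° = +0.300 / 2 = +0.150 V.

+0.150 V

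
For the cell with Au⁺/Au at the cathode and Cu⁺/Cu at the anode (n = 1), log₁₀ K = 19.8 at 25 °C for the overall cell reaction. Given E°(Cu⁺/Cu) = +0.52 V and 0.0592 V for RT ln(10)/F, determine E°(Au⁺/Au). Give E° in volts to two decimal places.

+1.69 V

E°cell = (0.0592/n)·log K = (0.0592/1)(19.8) = +1.172 V.
Since Au⁺/Au is the cathode and Cu⁺/Cu the anode, E°cell = E°(Au⁺/Au) − E°(Cu⁺/Cu).
So E°(Au⁺/Au) = E°cell + E°(Cu⁺/Cu) = +1.172 + (+0.52) = +1.69 V.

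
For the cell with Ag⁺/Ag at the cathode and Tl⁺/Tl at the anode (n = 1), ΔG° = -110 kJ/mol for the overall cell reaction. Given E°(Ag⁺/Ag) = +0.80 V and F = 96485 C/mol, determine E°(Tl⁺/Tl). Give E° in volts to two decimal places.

-0.34 V

E°cell = −ΔG°/(nF) = −(-110×10³)/((1)(96485)) = +1.140 V.
Since Ag⁺/Ag is the cathode and Tl⁺/Tl the anode, E°cell = E°(Ag⁺/Ag) − E°(Tl⁺/Tl).
So E°(Tl⁺/Tl) = E°(Ag⁺/Ag) − E°cell = (+0.80) − (+1.140) = -0.34 V.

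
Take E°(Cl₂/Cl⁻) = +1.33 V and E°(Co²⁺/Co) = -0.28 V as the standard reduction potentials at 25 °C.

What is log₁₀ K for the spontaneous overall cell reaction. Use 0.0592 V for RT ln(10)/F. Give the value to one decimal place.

54.4

Cathode: Cl₂/Cl⁻; anode: Co²⁺/Co. E°cell = +1.61 V, n = 2.
log K = nE°cell / 0.0592 = (2)(+1.61) / 0.0592 = 54.4.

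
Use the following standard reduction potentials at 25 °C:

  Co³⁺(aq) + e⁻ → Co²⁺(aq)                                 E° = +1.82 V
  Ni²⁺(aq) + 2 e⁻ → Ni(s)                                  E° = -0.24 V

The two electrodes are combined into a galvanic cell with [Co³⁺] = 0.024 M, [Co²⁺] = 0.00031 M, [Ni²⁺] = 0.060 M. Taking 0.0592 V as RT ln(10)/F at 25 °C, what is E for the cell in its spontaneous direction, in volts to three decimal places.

+2.208 V

Co³⁺/Co²⁺ is the cathode (higher E°), Ni²⁺/Ni the anode: E°cell = +1.82 − (-0.24) = +2.06 V, n = 2.
Overall: 2 Co³⁺(aq) + Ni(s) → 2 Co²⁺(aq) + Ni²⁺(aq)
Q = [Co²⁺]^2·[Ni²⁺] / ([Co³⁺]^2); log Q = -5.000.
E = E° − (0.0592/n) log Q = +2.06 − (0.0592/2)(-5.000) = +2.208 V.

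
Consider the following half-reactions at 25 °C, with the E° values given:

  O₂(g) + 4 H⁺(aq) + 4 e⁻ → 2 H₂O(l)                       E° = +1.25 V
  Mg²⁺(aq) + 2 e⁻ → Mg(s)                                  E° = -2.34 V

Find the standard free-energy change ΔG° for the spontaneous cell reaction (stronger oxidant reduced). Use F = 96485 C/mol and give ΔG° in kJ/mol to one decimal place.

O₂/H₂O (E° = +1.25 V) is the cathode; Mg²⁺/Mg (E° = -2.34 V) is the anode, so E°cell = +3.59 V.
Balancing electrons gives n = 4 (lcm of 4 and 2).
ΔG° = −nFE° = −(4)(96485)(+3.59) = -1,385,525 J = -1385.5 kJ/mol.

-1385.5 kJ/mol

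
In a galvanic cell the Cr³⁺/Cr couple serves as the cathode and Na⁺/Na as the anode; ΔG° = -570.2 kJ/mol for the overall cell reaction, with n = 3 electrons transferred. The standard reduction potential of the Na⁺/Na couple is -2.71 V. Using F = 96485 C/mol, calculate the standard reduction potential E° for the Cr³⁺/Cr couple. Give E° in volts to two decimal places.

E°cell = −ΔG°/(nF) = −(-570.2×10³)/((3)(96485)) = +1.970 V.
Since Cr³⁺/Cr is the cathode and Na⁺/Na the anode, E°cell = E°(Cr³⁺/Cr) − E°(Na⁺/Na).
So E°(Cr³⁺/Cr) = E°cell + E°(Na⁺/Na) = +1.970 + (-2.71) = -0.74 V.

-0.74 V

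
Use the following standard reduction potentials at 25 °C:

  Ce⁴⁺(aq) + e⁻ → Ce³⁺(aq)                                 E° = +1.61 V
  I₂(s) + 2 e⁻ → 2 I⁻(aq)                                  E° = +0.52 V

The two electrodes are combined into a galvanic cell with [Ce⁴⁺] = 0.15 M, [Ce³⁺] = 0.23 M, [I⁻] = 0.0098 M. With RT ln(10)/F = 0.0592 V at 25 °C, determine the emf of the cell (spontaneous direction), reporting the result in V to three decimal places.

+0.960 V

Ce⁴⁺/Ce³⁺ is the cathode (higher E°), I₂/I⁻ the anode: E°cell = +1.61 − (+0.52) = +1.09 V, n = 2.
Overall: 2 Ce⁴⁺(aq) + 2 I⁻(aq) → 2 Ce³⁺(aq) + I₂(s)
Q = [Ce³⁺]^2 / ([Ce⁴⁺]^2·[I⁻]^2); log Q = 4.389.
E = E° − (0.0592/n) log Q = +1.09 − (0.0592/2)(4.389) = +0.960 V.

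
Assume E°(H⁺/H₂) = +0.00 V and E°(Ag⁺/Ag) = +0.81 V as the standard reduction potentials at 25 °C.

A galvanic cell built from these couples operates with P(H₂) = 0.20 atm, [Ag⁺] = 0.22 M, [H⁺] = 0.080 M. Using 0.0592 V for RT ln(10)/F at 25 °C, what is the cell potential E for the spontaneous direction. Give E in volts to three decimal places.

+0.815 V

Ag⁺/Ag is the cathode (higher E°), H⁺/H₂ the anode: E°cell = +0.81 − (+0.00) = +0.81 V, n = 2.
Overall: 2 Ag⁺(aq) + H₂(g) → 2 Ag(s) + 2 H⁺(aq)
Q = [H⁺]^2 / ([Ag⁺]^2·P(H₂)); log Q = -0.180.
E = E° − (0.0592/n) log Q = +0.81 − (0.0592/2)(-0.180) = +0.815 V.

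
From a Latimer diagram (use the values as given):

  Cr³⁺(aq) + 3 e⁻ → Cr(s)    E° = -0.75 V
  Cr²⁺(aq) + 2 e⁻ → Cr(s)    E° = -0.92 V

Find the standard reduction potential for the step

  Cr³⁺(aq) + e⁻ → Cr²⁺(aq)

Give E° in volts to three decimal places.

-0.410 V

Sequential free energies add, so n₃E°₃ = n₁E°₁ + n₂E°₂.
With n₃ = 3, and the known step contributing 2×(-0.92) V, the unknown satisfies 1·E° = 3×(-0.75) − 2×(-0.92) = -0.410.
E° = -0.410 / 1 = -0.410 V.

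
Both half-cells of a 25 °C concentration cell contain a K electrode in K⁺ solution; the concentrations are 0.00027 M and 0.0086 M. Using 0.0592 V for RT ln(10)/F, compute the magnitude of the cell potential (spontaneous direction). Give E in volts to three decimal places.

For a concentration cell E°cell = 0. The 0.0086 M side is the cathode (reduction is favoured where [K⁺] is higher).
With n = 1, E = −(0.0592/1) log([K⁺]ₐₙ/[K⁺]꜀ₐₜ) = −(0.0592/1) log(0.00027/0.0086) = −(0.0592/1)(-1.503) = +0.089 V.

+0.089 V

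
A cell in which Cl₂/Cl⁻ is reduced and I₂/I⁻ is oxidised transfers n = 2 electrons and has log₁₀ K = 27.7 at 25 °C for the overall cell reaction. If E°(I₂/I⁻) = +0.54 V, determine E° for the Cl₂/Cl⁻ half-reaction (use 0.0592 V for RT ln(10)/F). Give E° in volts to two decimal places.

+1.36 V

E°cell = (0.0592/n)·log K = (0.0592/2)(27.7) = +0.820 V.
Since Cl₂/Cl⁻ is the cathode and I₂/I⁻ the anode, E°cell = E°(Cl₂/Cl⁻) − E°(I₂/I⁻).
So E°(Cl₂/Cl⁻) = E°cell + E°(I₂/I⁻) = +0.820 + (+0.54) = +1.36 V.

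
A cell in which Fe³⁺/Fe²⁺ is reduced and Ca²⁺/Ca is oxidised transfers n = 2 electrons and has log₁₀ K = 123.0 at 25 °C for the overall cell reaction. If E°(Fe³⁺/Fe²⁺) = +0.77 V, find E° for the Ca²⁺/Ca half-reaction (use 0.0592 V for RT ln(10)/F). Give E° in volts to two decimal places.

-2.87 V

E°cell = (0.0592/n)·log K = (0.0592/2)(123.0) = +3.641 V.
Since Fe³⁺/Fe²⁺ is the cathode and Ca²⁺/Ca the anode, E°cell = E°(Fe³⁺/Fe²⁺) − E°(Ca²⁺/Ca).
So E°(Ca²⁺/Ca) = E°(Fe³⁺/Fe²⁺) − E°cell = (+0.77) − (+3.641) = -2.87 V.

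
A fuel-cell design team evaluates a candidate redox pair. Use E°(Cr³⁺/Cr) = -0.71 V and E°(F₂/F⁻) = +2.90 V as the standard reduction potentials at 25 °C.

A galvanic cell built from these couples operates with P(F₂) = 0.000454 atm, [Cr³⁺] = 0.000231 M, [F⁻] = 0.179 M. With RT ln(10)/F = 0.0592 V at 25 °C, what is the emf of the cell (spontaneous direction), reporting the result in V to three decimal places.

+3.627 V

F₂/F⁻ is the cathode (higher E°), Cr³⁺/Cr the anode: E°cell = +2.90 − (-0.71) = +3.61 V, n = 6.
Overall: 3 F₂(g) + 2 Cr(s) → 6 F⁻(aq) + 2 Cr³⁺(aq)
Q = [F⁻]^6·[Cr³⁺]^2 / (P(F₂)^3); log Q = -1.727.
E = E° − (0.0592/n) log Q = +3.61 − (0.0592/6)(-1.727) = +3.627 V.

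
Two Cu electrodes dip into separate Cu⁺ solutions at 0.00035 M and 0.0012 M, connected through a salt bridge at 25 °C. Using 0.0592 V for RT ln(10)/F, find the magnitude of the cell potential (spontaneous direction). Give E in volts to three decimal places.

+0.032 V

For a concentration cell E°cell = 0. The 0.0012 M side is the cathode (reduction is favoured where [Cu⁺] is higher).
With n = 1, E = −(0.0592/1) log([Cu⁺]ₐₙ/[Cu⁺]꜀ₐₜ) = −(0.0592/1) log(0.00035/0.0012) = −(0.0592/1)(-0.535) = +0.032 V.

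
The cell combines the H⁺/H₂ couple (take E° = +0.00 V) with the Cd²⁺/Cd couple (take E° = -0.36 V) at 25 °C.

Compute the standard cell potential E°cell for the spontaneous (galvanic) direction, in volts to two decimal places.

+0.36 V

The H⁺/H₂ couple has the higher reduction potential, so it is the cathode; Cd²⁺/Cd is oxidised at the anode.
E°cell = E°(cathode) − E°(anode) = (+0.00) − (-0.36) = +0.36 V.
Since E°cell > 0, the reaction is spontaneous under standard conditions.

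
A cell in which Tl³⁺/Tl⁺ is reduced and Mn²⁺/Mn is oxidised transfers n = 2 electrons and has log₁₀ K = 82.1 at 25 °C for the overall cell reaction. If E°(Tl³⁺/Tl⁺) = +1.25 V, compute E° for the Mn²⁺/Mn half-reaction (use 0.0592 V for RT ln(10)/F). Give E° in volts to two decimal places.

E°cell = (0.0592/n)·log K = (0.0592/2)(82.1) = +2.430 V.
Since Tl³⁺/Tl⁺ is the cathode and Mn²⁺/Mn the anode, E°cell = E°(Tl³⁺/Tl⁺) − E°(Mn²⁺/Mn).
So E°(Mn²⁺/Mn) = E°(Tl³⁺/Tl⁺) − E°cell = (+1.25) − (+2.430) = -1.18 V.

-1.18 V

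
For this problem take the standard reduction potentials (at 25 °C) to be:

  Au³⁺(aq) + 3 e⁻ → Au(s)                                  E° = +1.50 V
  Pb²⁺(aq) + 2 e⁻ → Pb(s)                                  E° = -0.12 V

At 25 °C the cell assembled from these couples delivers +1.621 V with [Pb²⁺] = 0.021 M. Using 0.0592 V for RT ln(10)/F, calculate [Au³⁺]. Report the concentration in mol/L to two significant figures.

Au³⁺/Au is the cathode, Pb²⁺/Pb the anode: E°cell = +1.62 V, n = 6.
Overall reaction: 2 Au³⁺(aq) + 3 Pb(s) → 2 Au(s) + 3 Pb²⁺(aq); Q = [Pb²⁺]^3/[Au³⁺]^2.
From E = E° − (0.0592/n) log Q: log Q = (E° − E)·n/0.0592 = (+1.62 − (+1.621))·6/0.0592 = -0.1014.
So 2·log[Au³⁺] = 3·log(0.021) − log Q = -5.0333 − (-0.1014) = -4.9319; log[Au³⁺] = -4.9319 / 2 = -2.4659; [Au³⁺] = 10^(-2.4659) ≈ 0.0034 M.

0.0034 M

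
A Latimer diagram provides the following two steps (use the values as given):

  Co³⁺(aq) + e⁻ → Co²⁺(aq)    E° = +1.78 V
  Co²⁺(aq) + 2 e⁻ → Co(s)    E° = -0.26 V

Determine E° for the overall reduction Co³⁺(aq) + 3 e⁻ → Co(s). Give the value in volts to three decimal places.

+0.420 V

Standard free energies of sequential steps add: ΔG°₃ = ΔG°₁ + ΔG°₂, so n₃E°₃ = n₁E°₁ + n₂E°₂.
E°₃ = (1×+1.78 + 2×-0.26) / 3 = (+1.260) / 3 = +0.420 V.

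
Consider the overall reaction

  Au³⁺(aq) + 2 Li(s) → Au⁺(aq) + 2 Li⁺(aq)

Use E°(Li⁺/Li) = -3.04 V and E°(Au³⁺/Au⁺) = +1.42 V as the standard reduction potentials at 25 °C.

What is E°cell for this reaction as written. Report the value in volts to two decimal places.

The Au³⁺/Au⁺ couple has the higher reduction potential, so it is the cathode; Li⁺/Li is oxidised at the anode.
E°cell = E°(cathode) − E°(anode) = (+1.42) − (-3.04) = +4.46 V.
Since E°cell > 0, the reaction is spontaneous under standard conditions.

+4.46 V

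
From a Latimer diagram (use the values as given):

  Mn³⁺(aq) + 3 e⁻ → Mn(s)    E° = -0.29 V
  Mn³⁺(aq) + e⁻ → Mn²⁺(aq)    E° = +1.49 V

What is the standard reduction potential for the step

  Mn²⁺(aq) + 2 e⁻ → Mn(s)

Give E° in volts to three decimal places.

-1.180 V

Sequential free energies add, so n₃E°₃ = n₁E°₁ + n₂E°₂.
With n₃ = 3, and the known step contributing 1×(+1.49) V, the unknown satisfies 2·E° = 3×(-0.29) − 1×(+1.49) = -2.360.
E° = -2.360 / 2 = -1.180 V.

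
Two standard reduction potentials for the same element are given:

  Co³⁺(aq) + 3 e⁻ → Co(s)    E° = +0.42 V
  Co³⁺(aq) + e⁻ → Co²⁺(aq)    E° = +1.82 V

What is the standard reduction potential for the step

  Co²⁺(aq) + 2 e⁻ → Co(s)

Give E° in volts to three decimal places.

-0.280 V

Sequential free energies add, so n₃E°₃ = n₁E°₁ + n₂E°₂.
With n₃ = 3, and the known step contributing 1×(+1.82) V, the unknown satisfies 2·E° = 3×(+0.42) − 1×(+1.82) = -0.560.
E° = -0.560 / 2 = -0.280 V.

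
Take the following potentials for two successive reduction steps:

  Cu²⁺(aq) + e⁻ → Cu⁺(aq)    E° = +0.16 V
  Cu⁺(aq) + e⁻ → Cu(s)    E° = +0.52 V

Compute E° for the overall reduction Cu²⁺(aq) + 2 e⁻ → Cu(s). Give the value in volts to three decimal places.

+0.340 V

Since ΔG° = −nFE° is additive over sequential reductions, n₃E°₃ = n₁E°₁ + n₂E°₂.
E°₃ = (1×+0.16 + 1×+0.52) / 2 = (+0.680) / 2 = +0.340 V.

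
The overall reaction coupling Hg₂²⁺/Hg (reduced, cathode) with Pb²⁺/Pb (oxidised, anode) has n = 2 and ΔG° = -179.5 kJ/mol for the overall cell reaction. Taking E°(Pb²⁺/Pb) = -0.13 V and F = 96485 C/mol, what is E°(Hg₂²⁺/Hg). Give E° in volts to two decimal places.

+0.80 V

E°cell = −ΔG°/(nF) = −(-179.5×10³)/((2)(96485)) = +0.930 V.
Since Hg₂²⁺/Hg is the cathode and Pb²⁺/Pb the anode, E°cell = E°(Hg₂²⁺/Hg) − E°(Pb²⁺/Pb).
So E°(Hg₂²⁺/Hg) = E°cell + E°(Pb²⁺/Pb) = +0.930 + (-0.13) = +0.80 V.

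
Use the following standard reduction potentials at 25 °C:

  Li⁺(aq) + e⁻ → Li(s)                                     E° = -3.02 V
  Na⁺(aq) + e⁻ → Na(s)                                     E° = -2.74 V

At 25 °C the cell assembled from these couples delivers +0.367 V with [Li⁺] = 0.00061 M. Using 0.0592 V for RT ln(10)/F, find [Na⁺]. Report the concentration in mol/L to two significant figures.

Na⁺/Na is the cathode, Li⁺/Li the anode: E°cell = +0.28 V, n = 1.
Overall reaction: Na⁺(aq) + Li(s) → Na(s) + Li⁺(aq); Q = [Li⁺]^1/[Na⁺]^1.
From E = E° − (0.0592/n) log Q: log Q = (E° − E)·n/0.0592 = (+0.28 − (+0.367))·1/0.0592 = -1.4696.
So 1·log[Na⁺] = 1·log(0.00061) − log Q = -3.2147 − (-1.4696) = -1.7451; [Na⁺] = 10^(-1.7451) ≈ 0.018 M.

0.018 M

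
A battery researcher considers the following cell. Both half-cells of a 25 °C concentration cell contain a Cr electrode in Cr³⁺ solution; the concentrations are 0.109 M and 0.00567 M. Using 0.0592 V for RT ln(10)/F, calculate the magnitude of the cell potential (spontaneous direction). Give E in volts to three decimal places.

For a concentration cell E°cell = 0. The 0.109 M side is the cathode (reduction is favoured where [Cr³⁺] is higher).
With n = 3, E = −(0.0592/3) log([Cr³⁺]ₐₙ/[Cr³⁺]꜀ₐₜ) = −(0.0592/3) log(0.00567/0.109) = −(0.0592/3)(-1.284) = +0.025 V.

+0.025 V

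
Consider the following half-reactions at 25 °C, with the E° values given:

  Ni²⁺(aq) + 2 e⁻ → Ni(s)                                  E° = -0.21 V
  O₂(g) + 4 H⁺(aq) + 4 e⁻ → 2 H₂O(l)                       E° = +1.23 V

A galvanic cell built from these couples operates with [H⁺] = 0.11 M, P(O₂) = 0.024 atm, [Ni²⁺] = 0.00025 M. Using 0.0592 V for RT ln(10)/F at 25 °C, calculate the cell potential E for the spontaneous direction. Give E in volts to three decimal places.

+1.466 V

O₂/H₂O is the cathode (higher E°), Ni²⁺/Ni the anode: E°cell = +1.23 − (-0.21) = +1.44 V, n = 4.
Overall: O₂(g) + 4 H⁺(aq) + 2 Ni(s) → 2 H₂O(l) + 2 Ni²⁺(aq)
Q = [Ni²⁺]^2 / (P(O₂)·[H⁺]^4); log Q = -1.750.
E = E° − (0.0592/n) log Q = +1.44 − (0.0592/4)(-1.750) = +1.466 V.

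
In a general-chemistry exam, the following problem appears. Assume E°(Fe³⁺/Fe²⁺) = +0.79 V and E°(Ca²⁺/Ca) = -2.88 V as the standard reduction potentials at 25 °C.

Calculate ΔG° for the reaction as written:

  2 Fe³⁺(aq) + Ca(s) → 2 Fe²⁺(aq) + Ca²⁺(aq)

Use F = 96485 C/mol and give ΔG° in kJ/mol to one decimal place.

-708.2 kJ/mol

As written, Fe³⁺/Fe²⁺ is reduced (cathode) and Ca²⁺/Ca is oxidised (anode), so E°cell = (+0.79) − (-2.88) = +3.67 V.
Balancing electrons gives n = 2.
ΔG° = −nFE° = −(2)(96485)(+3.67) = -708,200 J = -708.2 kJ/mol.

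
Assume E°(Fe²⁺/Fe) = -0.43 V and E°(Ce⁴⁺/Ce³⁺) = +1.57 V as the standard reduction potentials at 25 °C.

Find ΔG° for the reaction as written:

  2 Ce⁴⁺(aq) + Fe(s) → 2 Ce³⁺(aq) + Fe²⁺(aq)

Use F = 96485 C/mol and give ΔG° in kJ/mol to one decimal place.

As written, Ce⁴⁺/Ce³⁺ is reduced (cathode) and Fe²⁺/Fe is oxidised (anode), so E°cell = (+1.57) − (-0.43) = +2.00 V.
Balancing electrons gives n = 2.
ΔG° = −nFE° = −(2)(96485)(+2.00) = -385,940 J = -385.9 kJ/mol.

-385.9 kJ/mol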